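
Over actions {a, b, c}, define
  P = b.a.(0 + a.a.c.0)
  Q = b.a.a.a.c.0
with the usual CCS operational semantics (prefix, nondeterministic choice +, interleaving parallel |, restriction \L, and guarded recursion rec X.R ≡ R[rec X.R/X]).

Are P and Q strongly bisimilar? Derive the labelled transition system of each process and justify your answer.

P ~ Q

LTS(P): 6 reachable states
  p0 = b.a.(0 + a.a.c.0) | —b→ p1
  p1 = a.(0 + a.a.c.0) | —a→ p2
  p2 = 0 + a.a.c.0 | —a→ p3
  p3 = a.c.0 | —a→ p4
  p4 = c.0 | —c→ p5
  p5 = 0 | (no moves)
LTS(Q): 6 reachable states
  q0 = b.a.a.a.c.0 | —b→ q1
  q1 = a.a.a.c.0 | —a→ q2
  q2 = a.a.c.0 | —a→ q3
  q3 = a.c.0 | —a→ q4
  q4 = c.0 | —c→ q5
  q5 = 0 | (no moves)
Partition-refinement fixed point:
  B0 = {p0, q0}
  B1 = {p1, q1}
  B2 = {p2, q2}
  B3 = {p3, q3}
  B4 = {p4, q4}
  B5 = {p5, q5}
p0 ∈ B0, q0 ∈ B0 → same block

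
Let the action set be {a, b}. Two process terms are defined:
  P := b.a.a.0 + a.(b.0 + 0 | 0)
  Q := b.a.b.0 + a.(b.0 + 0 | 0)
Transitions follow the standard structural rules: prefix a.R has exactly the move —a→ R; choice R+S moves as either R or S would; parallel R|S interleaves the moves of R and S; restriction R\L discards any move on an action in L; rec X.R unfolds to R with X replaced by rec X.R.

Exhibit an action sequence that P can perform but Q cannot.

P's transition system — 5 states:
  s0 = b.a.a.0 + a.(b.0 + 0 | 0) :: =a=> s1, =b=> s2
  s1 = b.0 + 0 | 0 :: =b=> s3
  s2 = a.a.0 :: =a=> s4
  s3 = 0 :: ∅
  s4 = a.0 :: =a=> s3
Q's transition system — 5 states:
  t0 = b.a.b.0 + a.(b.0 + 0 | 0) :: =a=> t1, =b=> t2
  t1 = b.0 + 0 | 0 :: =b=> t3
  t2 = a.b.0 :: =a=> t4
  t3 = 0 :: ∅
  t4 = b.0 :: =b=> t3
Run σ = ⟨baa⟩ on P: start {s0}
  [1] b ⇒ {s2}
  [2] a ⇒ {s4}
  [3] a ⇒ {s3}
  P completes σ.
Run σ = ⟨baa⟩ on Q: start {t0}
  [1] b ⇒ {t2}
  [2] a ⇒ {t4}
  [3] a ⇒ ∅ (Q stuck)

baa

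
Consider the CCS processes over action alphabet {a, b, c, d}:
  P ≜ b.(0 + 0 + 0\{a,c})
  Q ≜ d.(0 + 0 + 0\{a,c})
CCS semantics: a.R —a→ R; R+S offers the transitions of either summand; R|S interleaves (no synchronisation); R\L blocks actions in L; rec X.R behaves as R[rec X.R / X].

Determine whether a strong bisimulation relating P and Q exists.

not bisimilar

Reachable graph of P (2 states):
  m0 = b.(0 + 0 + 0\{a,c}) has moves =b=> m1
  m1 = 0 + 0 + 0\{a,c} has moves ·
Reachable graph of Q (2 states):
  n0 = d.(0 + 0 + 0\{a,c}) has moves =d=> n1
  n1 = 0 + 0 + 0\{a,c} has moves ·
Partition-refinement fixed point:
  B0 = {m0}
  B1 = {m1, n1}
  B2 = {n0}
m0 ∈ B0, n0 ∈ B2 → different blocks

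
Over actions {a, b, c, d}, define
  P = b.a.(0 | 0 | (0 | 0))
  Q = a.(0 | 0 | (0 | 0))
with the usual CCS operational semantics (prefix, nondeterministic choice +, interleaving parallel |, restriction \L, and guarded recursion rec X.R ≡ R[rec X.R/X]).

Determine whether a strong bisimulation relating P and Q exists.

Reachable graph of P (3 states):
  u0 = b.a.(0 | 0 | (0 | 0)) has moves ··b··> u1
  u1 = a.(0 | 0 | (0 | 0)) has moves ··a··> u2
  u2 = 0 | 0 | (0 | 0) has moves deadlocked
Reachable graph of Q (2 states):
  v0 = a.(0 | 0 | (0 | 0)) has moves ··a··> v1
  v1 = 0 | 0 | (0 | 0) has moves deadlocked
Coarsest stable partition (strong bisimilarity classes):
  B0 = {u0}
  B1 = {u1, v0}
  B2 = {u2, v1}
u0 ∈ B0, v0 ∈ B1 → different blocks

NO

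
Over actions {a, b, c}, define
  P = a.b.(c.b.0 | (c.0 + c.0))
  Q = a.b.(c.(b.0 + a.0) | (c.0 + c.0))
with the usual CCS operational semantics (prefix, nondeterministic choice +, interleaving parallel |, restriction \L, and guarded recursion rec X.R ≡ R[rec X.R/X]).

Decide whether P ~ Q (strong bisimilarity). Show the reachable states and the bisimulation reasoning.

P ≁ Q

LTS(P): 8 reachable states
  p0 = a.b.(c.b.0 | (c.0 + c.0)) | =a=> p1
  p1 = b.(c.b.0 | (c.0 + c.0)) | =b=> p2
  p2 = c.b.0 | (c.0 + c.0) | =c=> p3, =c=> p4
  p3 = b.0 | (c.0 + c.0) | =b=> p5, =c=> p6
  p4 = c.b.0 | 0 | =c=> p6
  p5 = 0 | (c.0 + c.0) | =c=> p7
  p6 = b.0 | 0 | =b=> p7
  p7 = 0 | 0 | ·
LTS(Q): 8 reachable states
  q0 = a.b.(c.(b.0 + a.0) | (c.0 + c.0)) | =a=> q1
  q1 = b.(c.(b.0 + a.0) | (c.0 + c.0)) | =b=> q2
  q2 = c.(b.0 + a.0) | (c.0 + c.0) | =c=> q3, =c=> q4
  q3 = (b.0 + a.0) | (c.0 + c.0) | =a=> q5, =b=> q5, =c=> q6
  q4 = c.(b.0 + a.0) | 0 | =c=> q6
  q5 = 0 | (c.0 + c.0) | =c=> q7
  q6 = (b.0 + a.0) | 0 | =a=> q7, =b=> q7
  q7 = 0 | 0 | ·
Coarsest stable partition (strong bisimilarity classes):
  B0 = {p0}
  B1 = {p1}
  B2 = {p2}
  B3 = {p3}
  B4 = {p5, q5}
  B5 = {p7, q7}
  B6 = {p6}
  B7 = {p4}
  B8 = {q0}
  B9 = {q1}
  B10 = {q2}
  B11 = {q3}
  B12 = {q6}
  B13 = {q4}
p0 ∈ B0, q0 ∈ B8 → different blocks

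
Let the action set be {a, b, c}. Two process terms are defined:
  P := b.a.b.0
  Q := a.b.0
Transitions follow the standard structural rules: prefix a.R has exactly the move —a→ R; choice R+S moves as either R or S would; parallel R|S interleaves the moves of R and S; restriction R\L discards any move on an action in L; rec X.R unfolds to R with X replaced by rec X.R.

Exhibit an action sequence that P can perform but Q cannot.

b

P's transition system — 4 states:
  s0 = b.a.b.0 :: --b--▸ s1
  s1 = a.b.0 :: --a--▸ s2
  s2 = b.0 :: --b--▸ s3
  s3 = 0 :: ·
Q's transition system — 3 states:
  t0 = a.b.0 :: --a--▸ t1
  t1 = b.0 :: --b--▸ t2
  t2 = 0 :: ·
Executing b from P (initial set {s0}):
  [1] b ⇒ {s1}
  — P admits the full trace.
Executing b from Q (initial set {t0}):
  [1] b ⇒ no successor for Q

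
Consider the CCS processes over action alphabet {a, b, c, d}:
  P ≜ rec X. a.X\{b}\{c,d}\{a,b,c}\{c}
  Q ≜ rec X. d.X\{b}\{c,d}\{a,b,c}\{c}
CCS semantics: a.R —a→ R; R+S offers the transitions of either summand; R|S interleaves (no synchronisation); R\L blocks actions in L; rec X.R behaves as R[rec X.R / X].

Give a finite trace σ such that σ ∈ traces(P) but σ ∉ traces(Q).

a

Reachable graph of P (2 states):
  s0 = rec X. a.X\{b}\{c,d}\{a,b,c}\{c} :: -a-> s1
  s1 = (rec X. a.X\{b}\{c,d}\{a,b,c}\{c})\{b}\{c,d}\{a,b,c}\{c} :: ·
Reachable graph of Q (2 states):
  t0 = rec X. d.X\{b}\{c,d}\{a,b,c}\{c} :: -d-> t1
  t1 = (rec X. d.X\{b}\{c,d}\{a,b,c}\{c})\{b}\{c,d}\{a,b,c}\{c} :: ·
Executing a from P (initial set {s0}):
  after a @ step 1: {s1}
  ✓ P
Executing a from Q (initial set {t0}):
  after a @ step 1: ∅ (Q stuck)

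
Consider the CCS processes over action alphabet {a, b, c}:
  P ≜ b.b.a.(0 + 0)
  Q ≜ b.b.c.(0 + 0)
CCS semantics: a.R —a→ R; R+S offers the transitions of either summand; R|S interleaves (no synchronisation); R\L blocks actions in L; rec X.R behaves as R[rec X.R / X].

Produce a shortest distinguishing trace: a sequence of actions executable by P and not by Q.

bba

LTS(P): 4 reachable states
  m0 = b.b.a.(0 + 0) has moves -b-> m1
  m1 = b.a.(0 + 0) has moves -b-> m2
  m2 = a.(0 + 0) has moves -a-> m3
  m3 = 0 + 0 has moves deadlocked
LTS(Q): 4 reachable states
  n0 = b.b.c.(0 + 0) has moves -b-> n1
  n1 = b.c.(0 + 0) has moves -b-> n2
  n2 = c.(0 + 0) has moves -c-> n3
  n3 = 0 + 0 has moves deadlocked
Run σ = ⟨bba⟩ on P: start {m0}
  step 1 (b): {m1}
  step 2 (b): {m2}
  step 3 (a): {m3}
  — P admits the full trace.
Run σ = ⟨bba⟩ on Q: start {n0}
  step 1 (b): {n1}
  step 2 (b): {n2}
  step 3 (a): ∅ (Q stuck)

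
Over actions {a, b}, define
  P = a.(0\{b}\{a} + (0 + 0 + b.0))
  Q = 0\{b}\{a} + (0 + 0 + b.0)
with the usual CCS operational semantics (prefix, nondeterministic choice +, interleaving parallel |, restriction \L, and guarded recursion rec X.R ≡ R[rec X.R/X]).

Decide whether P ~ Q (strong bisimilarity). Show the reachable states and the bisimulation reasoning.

not bisimilar

Reachable graph of P (3 states):
  p0 = a.(0\{b}\{a} + (0 + 0 + b.0)) | -a-> p1
  p1 = 0\{b}\{a} + (0 + 0 + b.0) | -b-> p2
  p2 = 0 | ∅
Reachable graph of Q (2 states):
  q0 = 0\{b}\{a} + (0 + 0 + b.0) | -b-> q1
  q1 = 0 | ∅
Bisimilarity quotient blocks:
  B0 = {p0}
  B1 = {p1, q0}
  B2 = {p2, q1}
p0 ∈ B0, q0 ∈ B1 → different blocks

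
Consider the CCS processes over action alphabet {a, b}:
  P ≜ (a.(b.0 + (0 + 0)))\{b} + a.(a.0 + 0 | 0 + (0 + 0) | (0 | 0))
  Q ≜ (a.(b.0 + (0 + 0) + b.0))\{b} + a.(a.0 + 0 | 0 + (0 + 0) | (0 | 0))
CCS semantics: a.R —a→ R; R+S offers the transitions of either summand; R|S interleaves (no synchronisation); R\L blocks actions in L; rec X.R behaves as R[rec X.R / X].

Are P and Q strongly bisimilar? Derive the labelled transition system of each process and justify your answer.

Reachable graph of P (4 states):
  s0 = (a.(b.0 + (0 + 0)))\{b} + a.(a.0 + 0 | 0 + (0 + 0) | (0 | 0)) | —a→ s1, —a→ s2
  s1 = (b.0 + (0 + 0))\{b} | ∅
  s2 = a.0 + 0 | 0 + (0 + 0) | (0 | 0) | —a→ s3
  s3 = 0 | ∅
Reachable graph of Q (4 states):
  t0 = (a.(b.0 + (0 + 0) + b.0))\{b} + a.(a.0 + 0 | 0 + (0 + 0) | (0 | 0)) | —a→ t1, —a→ t2
  t1 = (b.0 + (0 + 0) + b.0)\{b} | ∅
  t2 = a.0 + 0 | 0 + (0 + 0) | (0 | 0) | —a→ t3
  t3 = 0 | ∅
Coarsest stable partition (strong bisimilarity classes):
  B0 = {s0, t0}
  B1 = {s1, s3, t1, t3}
  B2 = {s2, t2}
s0 ∈ B0, t0 ∈ B0 → same block

bisimilar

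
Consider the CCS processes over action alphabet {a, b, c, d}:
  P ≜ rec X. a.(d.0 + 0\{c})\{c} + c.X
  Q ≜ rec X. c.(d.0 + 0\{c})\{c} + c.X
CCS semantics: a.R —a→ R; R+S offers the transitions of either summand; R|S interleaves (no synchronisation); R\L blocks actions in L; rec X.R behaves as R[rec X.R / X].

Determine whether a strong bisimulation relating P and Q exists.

not bisimilar

P's transition system — 3 states:
  m0 = rec X. a.(d.0 + 0\{c})\{c} + c.X | -a-> m1, -c-> m0
  m1 = (d.0 + 0\{c})\{c} | -d-> m2
  m2 = 0\{c} | ·
Q's transition system — 3 states:
  n0 = rec X. c.(d.0 + 0\{c})\{c} + c.X | -c-> n0, -c-> n1
  n1 = (d.0 + 0\{c})\{c} | -d-> n2
  n2 = 0\{c} | ·
Bisimilarity quotient blocks:
  B0 = {m0}
  B1 = {m1, n1}
  B2 = {m2, n2}
  B3 = {n0}
m0 ∈ B0, n0 ∈ B3 → different blocks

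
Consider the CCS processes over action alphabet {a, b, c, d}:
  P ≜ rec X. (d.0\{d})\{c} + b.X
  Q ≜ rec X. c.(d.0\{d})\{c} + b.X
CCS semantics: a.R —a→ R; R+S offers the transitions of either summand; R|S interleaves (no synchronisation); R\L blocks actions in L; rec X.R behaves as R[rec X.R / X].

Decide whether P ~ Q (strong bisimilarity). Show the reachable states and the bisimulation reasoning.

P ≁ Q

P's transition system — 2 states:
  m0 = rec X. (d.0\{d})\{c} + b.X ⊢ -b-> m0, -d-> m1
  m1 = 0\{d}\{c} ⊢ deadlocked
Q's transition system — 3 states:
  n0 = rec X. c.(d.0\{d})\{c} + b.X ⊢ -b-> n0, -c-> n1
  n1 = (d.0\{d})\{c} ⊢ -d-> n2
  n2 = 0\{d}\{c} ⊢ deadlocked
Bisimilarity quotient blocks:
  B0 = {m0}
  B1 = {m1, n2}
  B2 = {n0}
  B3 = {n1}
m0 ∈ B0, n0 ∈ B2 → different blocks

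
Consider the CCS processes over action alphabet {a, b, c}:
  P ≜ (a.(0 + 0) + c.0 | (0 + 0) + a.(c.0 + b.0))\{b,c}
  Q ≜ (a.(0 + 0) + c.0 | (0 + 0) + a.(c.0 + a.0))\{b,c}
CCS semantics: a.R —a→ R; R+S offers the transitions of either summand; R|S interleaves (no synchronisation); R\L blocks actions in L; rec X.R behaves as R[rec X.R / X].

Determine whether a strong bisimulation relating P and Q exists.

P's transition system — 3 states:
  u0 = (a.(0 + 0) + c.0 | (0 + 0) + a.(c.0 + b.0))\{b,c} → —a→ u1, —a→ u2
  u1 = (0 + 0)\{b,c} → (no moves)
  u2 = (c.0 + b.0)\{b,c} → (no moves)
Q's transition system — 4 states:
  v0 = (a.(0 + 0) + c.0 | (0 + 0) + a.(c.0 + a.0))\{b,c} → —a→ v1, —a→ v2
  v1 = (0 + 0)\{b,c} → (no moves)
  v2 = (c.0 + a.0)\{b,c} → —a→ v3
  v3 = 0\{b,c} → (no moves)
Bisimilarity quotient blocks:
  B0 = {u0, v2}
  B1 = {u1, u2, v1, v3}
  B2 = {v0}
u0 ∈ B0, v0 ∈ B2 → different blocks

P ≁ Q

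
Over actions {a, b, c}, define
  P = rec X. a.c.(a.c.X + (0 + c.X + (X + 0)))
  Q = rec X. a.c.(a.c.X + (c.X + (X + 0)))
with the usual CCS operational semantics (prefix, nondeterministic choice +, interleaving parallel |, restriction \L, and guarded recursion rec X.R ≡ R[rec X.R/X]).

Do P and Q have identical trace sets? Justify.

Reachable graph of P (4 states):
  s0 = rec X. a.c.(a.c.X + (0 + c.X + (X + 0))) has moves —a→ s1
  s1 = c.(a.c.(rec X. a.c.(a.c.X + (0 + c.X + (X + 0)))) + (0 + c.(rec X. a.c.(a.c.X + (0 + c.X + (X + 0)))) + ((rec X. a.c.(a.c.X + (0 + c.X + (X + 0)))) + 0))) has moves —c→ s2
  s2 = a.c.(rec X. a.c.(a.c.X + (0 + c.X + (X + 0)))) + (0 + c.(rec X. a.c.(a.c.X + (0 + c.X + (X + 0)))) + ((rec X. a.c.(a.c.X + (0 + c.X + (X + 0)))) + 0)) has moves —a→ s1, —a→ s3, —c→ s0
  s3 = c.(rec X. a.c.(a.c.X + (0 + c.X + (X + 0)))) has moves —c→ s0
Reachable graph of Q (4 states):
  t0 = rec X. a.c.(a.c.X + (c.X + (X + 0))) has moves —a→ t1
  t1 = c.(a.c.(rec X. a.c.(a.c.X + (c.X + (X + 0)))) + (c.(rec X. a.c.(a.c.X + (c.X + (X + 0)))) + ((rec X. a.c.(a.c.X + (c.X + (X + 0)))) + 0))) has moves —c→ t2
  t2 = a.c.(rec X. a.c.(a.c.X + (c.X + (X + 0)))) + (c.(rec X. a.c.(a.c.X + (c.X + (X + 0)))) + ((rec X. a.c.(a.c.X + (c.X + (X + 0)))) + 0)) has moves —a→ t1, —a→ t3, —c→ t0
  t3 = c.(rec X. a.c.(a.c.X + (c.X + (X + 0)))) has moves —c→ t0
Bisimilarity quotient blocks:
  B0 = {s0, t0}
  B1 = {s1, t1}
  B2 = {s2, t2}
  B3 = {s3, t3}
s0 ∈ B0, t0 ∈ B0 → same block
Bisimilar ⇒ trace-equivalent.

trace-equivalent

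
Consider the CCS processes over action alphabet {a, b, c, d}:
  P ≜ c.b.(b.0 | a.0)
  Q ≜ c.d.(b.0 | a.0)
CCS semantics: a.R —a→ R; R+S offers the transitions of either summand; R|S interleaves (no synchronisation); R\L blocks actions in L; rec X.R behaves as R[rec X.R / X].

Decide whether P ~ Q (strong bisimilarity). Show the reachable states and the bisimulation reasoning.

NO

Reachable graph of P (6 states):
  u0 = c.b.(b.0 | a.0) | —c→ u1
  u1 = b.(b.0 | a.0) | —b→ u2
  u2 = b.0 | a.0 | —a→ u3, —b→ u4
  u3 = b.0 | 0 | —b→ u5
  u4 = 0 | a.0 | —a→ u5
  u5 = 0 | 0 | ∅
Reachable graph of Q (6 states):
  v0 = c.d.(b.0 | a.0) | —c→ v1
  v1 = d.(b.0 | a.0) | —d→ v2
  v2 = b.0 | a.0 | —a→ v3, —b→ v4
  v3 = b.0 | 0 | —b→ v5
  v4 = 0 | a.0 | —a→ v5
  v5 = 0 | 0 | ∅
Bisimilarity quotient blocks:
  B0 = {u0}
  B1 = {u1}
  B2 = {u2, v2}
  B3 = {u4, v4}
  B4 = {u5, v5}
  B5 = {u3, v3}
  B6 = {v0}
  B7 = {v1}
u0 ∈ B0, v0 ∈ B6 → different blocks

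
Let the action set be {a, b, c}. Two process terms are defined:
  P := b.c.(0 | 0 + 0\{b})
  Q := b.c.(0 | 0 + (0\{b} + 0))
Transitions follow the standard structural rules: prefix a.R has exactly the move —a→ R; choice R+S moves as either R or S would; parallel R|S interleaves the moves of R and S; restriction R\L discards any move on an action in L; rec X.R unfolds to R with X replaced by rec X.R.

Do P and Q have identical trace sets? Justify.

Reachable graph of P (3 states):
  p0 = b.c.(0 | 0 + 0\{b}) | =b=> p1
  p1 = c.(0 | 0 + 0\{b}) | =c=> p2
  p2 = 0 | 0 + 0\{b} | stopped
Reachable graph of Q (3 states):
  q0 = b.c.(0 | 0 + (0\{b} + 0)) | =b=> q1
  q1 = c.(0 | 0 + (0\{b} + 0)) | =c=> q2
  q2 = 0 | 0 + (0\{b} + 0) | stopped
Partition-refinement fixed point:
  B0 = {p0, q0}
  B1 = {p1, q1}
  B2 = {p2, q2}
p0 ∈ B0, q0 ∈ B0 → same block
Bisimilar ⇒ trace-equivalent.

YES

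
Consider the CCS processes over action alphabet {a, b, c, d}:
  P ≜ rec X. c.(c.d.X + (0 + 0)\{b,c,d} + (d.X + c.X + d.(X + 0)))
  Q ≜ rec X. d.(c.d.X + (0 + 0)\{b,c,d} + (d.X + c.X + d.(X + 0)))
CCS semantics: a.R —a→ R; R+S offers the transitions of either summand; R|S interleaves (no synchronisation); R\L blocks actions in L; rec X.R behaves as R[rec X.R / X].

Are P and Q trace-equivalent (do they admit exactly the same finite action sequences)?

Reachable graph of P (4 states):
  p0 = rec X. c.(c.d.X + (0 + 0)\{b,c,d} + (d.X + c.X + d.(X + 0))) has moves —c→ p1
  p1 = c.d.(rec X. c.(c.d.X + (0 + 0)\{b,c,d} + (d.X + c.X + d.(X + 0)))) + (0 + 0)\{b,c,d} + (d.(rec X. c.(c.d.X + (0 + 0)\{b,c,d} + (d.X + c.X + d.(X + 0)))) + c.(rec X. c.(c.d.X + (0 + 0)\{b,c,d} + (d.X + c.X + d.(X + 0)))) + d.((rec X. c.(c.d.X + (0 + 0)\{b,c,d} + (d.X + c.X + d.(X + 0)))) + 0)) has moves —c→ p0, —c→ p2, —d→ p0, —d→ p3
  p2 = d.(rec X. c.(c.d.X + (0 + 0)\{b,c,d} + (d.X + c.X + d.(X + 0)))) has moves —d→ p0
  p3 = (rec X. c.(c.d.X + (0 + 0)\{b,c,d} + (d.X + c.X + d.(X + 0)))) + 0 has moves —c→ p1
Reachable graph of Q (4 states):
  q0 = rec X. d.(c.d.X + (0 + 0)\{b,c,d} + (d.X + c.X + d.(X + 0))) has moves —d→ q1
  q1 = c.d.(rec X. d.(c.d.X + (0 + 0)\{b,c,d} + (d.X + c.X + d.(X + 0)))) + (0 + 0)\{b,c,d} + (d.(rec X. d.(c.d.X + (0 + 0)\{b,c,d} + (d.X + c.X + d.(X + 0)))) + c.(rec X. d.(c.d.X + (0 + 0)\{b,c,d} + (d.X + c.X + d.(X + 0)))) + d.((rec X. d.(c.d.X + (0 + 0)\{b,c,d} + (d.X + c.X + d.(X + 0)))) + 0)) has moves —c→ q0, —c→ q2, —d→ q0, —d→ q3
  q2 = d.(rec X. d.(c.d.X + (0 + 0)\{b,c,d} + (d.X + c.X + d.(X + 0)))) has moves —d→ q0
  q3 = (rec X. d.(c.d.X + (0 + 0)\{b,c,d} + (d.X + c.X + d.(X + 0)))) + 0 has moves —d→ q1
Executing c from P (initial set {p0}):
  after c @ step 1: {p1}
  P completes σ.
Executing c from Q (initial set {q0}):
  after c @ step 1: ∅ (Q stuck)

traces(P) ≠ traces(Q) — witness ⟨c⟩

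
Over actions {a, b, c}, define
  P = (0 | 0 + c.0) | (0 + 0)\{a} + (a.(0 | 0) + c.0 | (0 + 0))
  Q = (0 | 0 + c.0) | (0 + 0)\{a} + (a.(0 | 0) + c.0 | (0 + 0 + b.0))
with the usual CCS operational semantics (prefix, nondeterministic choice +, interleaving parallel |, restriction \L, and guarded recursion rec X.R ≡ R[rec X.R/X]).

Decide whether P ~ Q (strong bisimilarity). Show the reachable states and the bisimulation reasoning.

not bisimilar

LTS(P): 4 reachable states
  p0 = (0 | 0 + c.0) | (0 + 0)\{a} + (a.(0 | 0) + c.0 | (0 + 0)) | =a=> p1, =c=> p2, =c=> p3
  p1 = 0 | 0 | stopped
  p2 = 0 | (0 + 0) | stopped
  p3 = 0 | (0 + 0)\{a} | stopped
LTS(Q): 5 reachable states
  q0 = (0 | 0 + c.0) | (0 + 0)\{a} + (a.(0 | 0) + c.0 | (0 + 0 + b.0)) | =a=> q1, =b=> q2, =c=> q3, =c=> q4
  q1 = 0 | 0 | stopped
  q2 = c.0 | 0 | =c=> q1
  q3 = 0 | (0 + 0 + b.0) | =b=> q1
  q4 = 0 | (0 + 0)\{a} | stopped
Partition-refinement fixed point:
  B0 = {p0}
  B1 = {p1, p2, p3, q1, q4}
  B2 = {q0}
  B3 = {q3}
  B4 = {q2}
p0 ∈ B0, q0 ∈ B2 → different blocks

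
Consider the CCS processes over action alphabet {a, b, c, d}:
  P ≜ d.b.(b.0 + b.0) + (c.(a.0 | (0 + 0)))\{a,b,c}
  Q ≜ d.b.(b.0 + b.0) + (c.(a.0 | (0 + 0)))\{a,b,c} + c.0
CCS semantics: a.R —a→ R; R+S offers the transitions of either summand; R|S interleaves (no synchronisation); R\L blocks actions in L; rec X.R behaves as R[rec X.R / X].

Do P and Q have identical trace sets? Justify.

Reachable graph of P (4 states):
  m0 = d.b.(b.0 + b.0) + (c.(a.0 | (0 + 0)))\{a,b,c} → -d-> m1
  m1 = b.(b.0 + b.0) → -b-> m2
  m2 = b.0 + b.0 → -b-> m3
  m3 = 0 → deadlocked
Reachable graph of Q (4 states):
  n0 = d.b.(b.0 + b.0) + (c.(a.0 | (0 + 0)))\{a,b,c} + c.0 → -c-> n1, -d-> n2
  n1 = 0 → deadlocked
  n2 = b.(b.0 + b.0) → -b-> n3
  n3 = b.0 + b.0 → -b-> n1
Trace ⟨c⟩ through Q, begin at {n0}:
  step 1 (c): {n1}
  — Q admits the full trace.
Trace ⟨c⟩ through P, begin at {m0}:
  step 1 (c): ∅ (P stuck)

trace-distinct — witness ⟨c⟩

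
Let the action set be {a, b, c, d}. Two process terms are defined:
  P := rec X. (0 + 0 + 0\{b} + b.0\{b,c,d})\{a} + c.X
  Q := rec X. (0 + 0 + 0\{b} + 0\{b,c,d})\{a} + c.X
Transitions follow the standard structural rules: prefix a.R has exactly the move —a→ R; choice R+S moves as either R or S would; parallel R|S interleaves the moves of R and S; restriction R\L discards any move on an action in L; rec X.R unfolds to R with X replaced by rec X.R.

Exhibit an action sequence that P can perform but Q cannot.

Reachable graph of P (2 states):
  p0 = rec X. (0 + 0 + 0\{b} + b.0\{b,c,d})\{a} + c.X ⊢ =b=> p1, =c=> p0
  p1 = 0\{b,c,d}\{a} ⊢ (no moves)
Reachable graph of Q (1 states):
  q0 = rec X. (0 + 0 + 0\{b} + 0\{b,c,d})\{a} + c.X ⊢ =c=> q0
Run σ = ⟨b⟩ on P: start {p0}
  after b @ step 1: {p1}
  P completes σ.
Run σ = ⟨b⟩ on Q: start {q0}
  after b @ step 1: no successor for Q

b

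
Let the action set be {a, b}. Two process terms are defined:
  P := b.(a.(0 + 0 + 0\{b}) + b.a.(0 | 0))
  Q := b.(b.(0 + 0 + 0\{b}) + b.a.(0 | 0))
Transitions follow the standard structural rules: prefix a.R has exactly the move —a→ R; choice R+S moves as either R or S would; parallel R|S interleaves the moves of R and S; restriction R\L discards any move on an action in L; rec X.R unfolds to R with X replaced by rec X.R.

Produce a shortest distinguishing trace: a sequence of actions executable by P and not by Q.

Reachable graph of P (5 states):
  u0 = b.(a.(0 + 0 + 0\{b}) + b.a.(0 | 0)) has moves -b-> u1
  u1 = a.(0 + 0 + 0\{b}) + b.a.(0 | 0) has moves -a-> u2, -b-> u3
  u2 = 0 + 0 + 0\{b} has moves (no moves)
  u3 = a.(0 | 0) has moves -a-> u4
  u4 = 0 | 0 has moves (no moves)
Reachable graph of Q (5 states):
  v0 = b.(b.(0 + 0 + 0\{b}) + b.a.(0 | 0)) has moves -b-> v1
  v1 = b.(0 + 0 + 0\{b}) + b.a.(0 | 0) has moves -b-> v2, -b-> v3
  v2 = 0 + 0 + 0\{b} has moves (no moves)
  v3 = a.(0 | 0) has moves -a-> v4
  v4 = 0 | 0 has moves (no moves)
Executing ba from P (initial set {u0}):
  step 1 (b): {u1}
  step 2 (a): {u2}
  ✓ P
Executing ba from Q (initial set {v0}):
  step 1 (b): {v1}
  step 2 (a): no successor for Q

ba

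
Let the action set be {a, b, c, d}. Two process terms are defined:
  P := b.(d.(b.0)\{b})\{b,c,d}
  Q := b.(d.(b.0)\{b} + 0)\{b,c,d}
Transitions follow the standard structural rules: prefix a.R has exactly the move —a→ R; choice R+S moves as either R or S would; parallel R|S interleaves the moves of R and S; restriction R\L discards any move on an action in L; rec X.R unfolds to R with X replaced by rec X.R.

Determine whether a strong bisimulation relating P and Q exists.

bisimilar

Reachable graph of P (2 states):
  u0 = b.(d.(b.0)\{b})\{b,c,d} → -b-> u1
  u1 = (d.(b.0)\{b})\{b,c,d} → ∅
Reachable graph of Q (2 states):
  v0 = b.(d.(b.0)\{b} + 0)\{b,c,d} → -b-> v1
  v1 = (d.(b.0)\{b} + 0)\{b,c,d} → ∅
Partition-refinement fixed point:
  B0 = {u0, v0}
  B1 = {u1, v1}
u0 ∈ B0, v0 ∈ B0 → same block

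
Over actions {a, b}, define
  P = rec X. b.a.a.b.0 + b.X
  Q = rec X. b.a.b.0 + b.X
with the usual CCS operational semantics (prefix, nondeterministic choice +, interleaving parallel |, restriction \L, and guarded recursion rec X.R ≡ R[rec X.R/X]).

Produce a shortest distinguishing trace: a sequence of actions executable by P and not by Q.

Reachable graph of P (5 states):
  m0 = rec X. b.a.a.b.0 + b.X → -b-> m0, -b-> m1
  m1 = a.a.b.0 → -a-> m2
  m2 = a.b.0 → -a-> m3
  m3 = b.0 → -b-> m4
  m4 = 0 → deadlocked
Reachable graph of Q (4 states):
  n0 = rec X. b.a.b.0 + b.X → -b-> n0, -b-> n1
  n1 = a.b.0 → -a-> n2
  n2 = b.0 → -b-> n3
  n3 = 0 → deadlocked
Executing baa from P (initial set {m0}):
  step 1 (b): {m0, m1}
  step 2 (a): {m2}
  step 3 (a): {m3}
  P completes σ.
Executing baa from Q (initial set {n0}):
  step 1 (b): {n0, n1}
  step 2 (a): {n2}
  step 3 (a): no successor for Q

baa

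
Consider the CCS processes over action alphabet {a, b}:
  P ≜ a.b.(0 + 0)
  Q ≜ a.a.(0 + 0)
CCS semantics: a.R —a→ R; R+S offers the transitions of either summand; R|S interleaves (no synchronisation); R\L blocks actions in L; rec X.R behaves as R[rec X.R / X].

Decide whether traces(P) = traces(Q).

NO — witness ⟨ab⟩

P's transition system — 3 states:
  s0 = a.b.(0 + 0) → -a-> s1
  s1 = b.(0 + 0) → -b-> s2
  s2 = 0 + 0 → stopped
Q's transition system — 3 states:
  t0 = a.a.(0 + 0) → -a-> t1
  t1 = a.(0 + 0) → -a-> t2
  t2 = 0 + 0 → stopped
Trace ⟨ab⟩ through P, begin at {s0}:
  step 1 (a): {s1}
  step 2 (b): {s2}
  P completes σ.
Trace ⟨ab⟩ through Q, begin at {t0}:
  step 1 (a): {t1}
  step 2 (b): no successor for Q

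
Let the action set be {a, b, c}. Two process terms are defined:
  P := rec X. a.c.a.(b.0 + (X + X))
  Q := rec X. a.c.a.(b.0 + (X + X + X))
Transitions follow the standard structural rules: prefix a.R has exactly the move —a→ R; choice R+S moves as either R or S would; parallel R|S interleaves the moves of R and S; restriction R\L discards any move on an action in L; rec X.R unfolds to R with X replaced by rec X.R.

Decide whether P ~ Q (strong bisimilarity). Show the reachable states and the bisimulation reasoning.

LTS(P): 5 reachable states
  u0 = rec X. a.c.a.(b.0 + (X + X)) :: ··a··> u1
  u1 = c.a.(b.0 + ((rec X. a.c.a.(b.0 + (X + X))) + (rec X. a.c.a.(b.0 + (X + X))))) :: ··c··> u2
  u2 = a.(b.0 + ((rec X. a.c.a.(b.0 + (X + X))) + (rec X. a.c.a.(b.0 + (X + X))))) :: ··a··> u3
  u3 = b.0 + ((rec X. a.c.a.(b.0 + (X + X))) + (rec X. a.c.a.(b.0 + (X + X)))) :: ··a··> u1, ··b··> u4
  u4 = 0 :: (no moves)
LTS(Q): 5 reachable states
  v0 = rec X. a.c.a.(b.0 + (X + X + X)) :: ··a··> v1
  v1 = c.a.(b.0 + ((rec X. a.c.a.(b.0 + (X + X + X))) + (rec X. a.c.a.(b.0 + (X + X + X))) + (rec X. a.c.a.(b.0 + (X + X + X))))) :: ··c··> v2
  v2 = a.(b.0 + ((rec X. a.c.a.(b.0 + (X + X + X))) + (rec X. a.c.a.(b.0 + (X + X + X))) + (rec X. a.c.a.(b.0 + (X + X + X))))) :: ··a··> v3
  v3 = b.0 + ((rec X. a.c.a.(b.0 + (X + X + X))) + (rec X. a.c.a.(b.0 + (X + X + X))) + (rec X. a.c.a.(b.0 + (X + X + X)))) :: ··a··> v1, ··b··> v4
  v4 = 0 :: (no moves)
Coarsest stable partition (strong bisimilarity classes):
  B0 = {u0, v0}
  B1 = {u1, v1}
  B2 = {u2, v2}
  B3 = {u3, v3}
  B4 = {u4, v4}
u0 ∈ B0, v0 ∈ B0 → same block

bisimilar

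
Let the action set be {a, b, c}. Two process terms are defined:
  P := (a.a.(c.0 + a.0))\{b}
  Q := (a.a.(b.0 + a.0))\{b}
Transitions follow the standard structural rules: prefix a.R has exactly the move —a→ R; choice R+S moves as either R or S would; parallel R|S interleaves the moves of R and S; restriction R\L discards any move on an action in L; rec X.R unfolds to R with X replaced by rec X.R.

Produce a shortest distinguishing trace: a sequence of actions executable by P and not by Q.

aac

LTS(P): 4 reachable states
  s0 = (a.a.(c.0 + a.0))\{b} ⊢ ··a··> s1
  s1 = (a.(c.0 + a.0))\{b} ⊢ ··a··> s2
  s2 = (c.0 + a.0)\{b} ⊢ ··a··> s3, ··c··> s3
  s3 = 0\{b} ⊢ ∅
LTS(Q): 4 reachable states
  t0 = (a.a.(b.0 + a.0))\{b} ⊢ ··a··> t1
  t1 = (a.(b.0 + a.0))\{b} ⊢ ··a··> t2
  t2 = (b.0 + a.0)\{b} ⊢ ··a··> t3
  t3 = 0\{b} ⊢ ∅
Run σ = ⟨aac⟩ on P: start {s0}
  after a @ step 1: {s1}
  after a @ step 2: {s2}
  after c @ step 3: {s3}
  ✓ P
Run σ = ⟨aac⟩ on Q: start {t0}
  after a @ step 1: {t1}
  after a @ step 2: {t2}
  after c @ step 3: ∅ (Q stuck)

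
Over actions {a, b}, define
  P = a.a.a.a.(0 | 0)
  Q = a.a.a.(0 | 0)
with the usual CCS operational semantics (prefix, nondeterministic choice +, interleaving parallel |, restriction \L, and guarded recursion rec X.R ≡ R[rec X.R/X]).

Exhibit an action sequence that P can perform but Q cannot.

P's transition system — 5 states:
  p0 = a.a.a.a.(0 | 0) | -a-> p1
  p1 = a.a.a.(0 | 0) | -a-> p2
  p2 = a.a.(0 | 0) | -a-> p3
  p3 = a.(0 | 0) | -a-> p4
  p4 = 0 | 0 | stopped
Q's transition system — 4 states:
  q0 = a.a.a.(0 | 0) | -a-> q1
  q1 = a.a.(0 | 0) | -a-> q2
  q2 = a.(0 | 0) | -a-> q3
  q3 = 0 | 0 | stopped
Trace ⟨aaaa⟩ through P, begin at {p0}:
  [1] a ⇒ {p1}
  [2] a ⇒ {p2}
  [3] a ⇒ {p3}
  [4] a ⇒ {p4}
  ✓ P
Trace ⟨aaaa⟩ through Q, begin at {q0}:
  [1] a ⇒ {q1}
  [2] a ⇒ {q2}
  [3] a ⇒ {q3}
  [4] a ⇒ ∅  — Q cannot continue

aaaa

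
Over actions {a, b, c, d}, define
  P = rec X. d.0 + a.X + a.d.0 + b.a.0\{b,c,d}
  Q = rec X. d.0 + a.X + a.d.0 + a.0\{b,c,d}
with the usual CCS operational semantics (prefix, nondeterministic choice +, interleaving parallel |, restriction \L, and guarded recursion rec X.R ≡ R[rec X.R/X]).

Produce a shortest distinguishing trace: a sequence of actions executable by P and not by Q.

b

P's transition system — 5 states:
  p0 = rec X. d.0 + a.X + a.d.0 + b.a.0\{b,c,d} | =a=> p0, =a=> p1, =b=> p2, =d=> p3
  p1 = d.0 | =d=> p3
  p2 = a.0\{b,c,d} | =a=> p4
  p3 = 0 | ·
  p4 = 0\{b,c,d} | ·
Q's transition system — 4 states:
  q0 = rec X. d.0 + a.X + a.d.0 + a.0\{b,c,d} | =a=> q0, =a=> q1, =a=> q2, =d=> q3
  q1 = 0\{b,c,d} | ·
  q2 = d.0 | =d=> q3
  q3 = 0 | ·
Run σ = ⟨b⟩ on P: start {p0}
  [1] b ⇒ {p2}
  ✓ P
Run σ = ⟨b⟩ on Q: start {q0}
  [1] b ⇒ no successor for Q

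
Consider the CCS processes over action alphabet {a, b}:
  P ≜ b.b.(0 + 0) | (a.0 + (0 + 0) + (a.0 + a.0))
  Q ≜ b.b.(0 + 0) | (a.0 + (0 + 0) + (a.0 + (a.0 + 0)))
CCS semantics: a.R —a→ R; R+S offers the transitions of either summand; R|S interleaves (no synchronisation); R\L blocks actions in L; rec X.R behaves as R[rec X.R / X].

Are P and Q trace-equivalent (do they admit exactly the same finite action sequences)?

YES

LTS(P): 6 reachable states
  s0 = b.b.(0 + 0) | (a.0 + (0 + 0) + (a.0 + a.0)) has moves ··a··> s1, ··b··> s2
  s1 = b.b.(0 + 0) | 0 has moves ··b··> s3
  s2 = b.(0 + 0) | (a.0 + (0 + 0) + (a.0 + a.0)) has moves ··a··> s3, ··b··> s4
  s3 = b.(0 + 0) | 0 has moves ··b··> s5
  s4 = (0 + 0) | (a.0 + (0 + 0) + (a.0 + a.0)) has moves ··a··> s5
  s5 = (0 + 0) | 0 has moves deadlocked
LTS(Q): 6 reachable states
  t0 = b.b.(0 + 0) | (a.0 + (0 + 0) + (a.0 + (a.0 + 0))) has moves ··a··> t1, ··b··> t2
  t1 = b.b.(0 + 0) | 0 has moves ··b··> t3
  t2 = b.(0 + 0) | (a.0 + (0 + 0) + (a.0 + (a.0 + 0))) has moves ··a··> t3, ··b··> t4
  t3 = b.(0 + 0) | 0 has moves ··b··> t5
  t4 = (0 + 0) | (a.0 + (0 + 0) + (a.0 + (a.0 + 0))) has moves ··a··> t5
  t5 = (0 + 0) | 0 has moves deadlocked
Partition-refinement fixed point:
  B0 = {s0, t0}
  B1 = {s1, t1}
  B2 = {s3, t3}
  B3 = {s5, t5}
  B4 = {s2, t2}
  B5 = {s4, t4}
s0 ∈ B0, t0 ∈ B0 → same block
Bisimilar ⇒ trace-equivalent.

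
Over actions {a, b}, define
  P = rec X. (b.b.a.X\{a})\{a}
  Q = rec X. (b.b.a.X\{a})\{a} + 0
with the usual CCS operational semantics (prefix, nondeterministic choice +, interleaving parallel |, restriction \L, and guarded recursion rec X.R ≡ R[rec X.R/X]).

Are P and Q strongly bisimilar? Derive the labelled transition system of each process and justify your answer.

P's transition system — 3 states:
  m0 = rec X. (b.b.a.X\{a})\{a} has moves --b--▸ m1
  m1 = (b.a.(rec X. (b.b.a.X\{a})\{a})\{a})\{a} has moves --b--▸ m2
  m2 = (a.(rec X. (b.b.a.X\{a})\{a})\{a})\{a} has moves deadlocked
Q's transition system — 3 states:
  n0 = rec X. (b.b.a.X\{a})\{a} + 0 has moves --b--▸ n1
  n1 = (b.a.(rec X. (b.b.a.X\{a})\{a} + 0)\{a})\{a} has moves --b--▸ n2
  n2 = (a.(rec X. (b.b.a.X\{a})\{a} + 0)\{a})\{a} has moves deadlocked
Coarsest stable partition (strong bisimilarity classes):
  B0 = {m0, n0}
  B1 = {m1, n1}
  B2 = {m2, n2}
m0 ∈ B0, n0 ∈ B0 → same block

P ~ Q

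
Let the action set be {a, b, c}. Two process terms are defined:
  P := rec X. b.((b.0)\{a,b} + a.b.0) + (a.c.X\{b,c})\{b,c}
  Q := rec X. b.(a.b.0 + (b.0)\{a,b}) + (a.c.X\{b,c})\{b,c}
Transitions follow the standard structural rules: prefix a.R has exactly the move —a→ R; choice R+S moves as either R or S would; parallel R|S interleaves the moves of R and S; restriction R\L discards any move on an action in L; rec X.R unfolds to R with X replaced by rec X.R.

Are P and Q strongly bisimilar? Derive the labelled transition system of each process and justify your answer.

LTS(P): 5 reachable states
  p0 = rec X. b.((b.0)\{a,b} + a.b.0) + (a.c.X\{b,c})\{b,c} :: —a→ p1, —b→ p2
  p1 = (c.(rec X. b.((b.0)\{a,b} + a.b.0) + (a.c.X\{b,c})\{b,c})\{b,c})\{b,c} :: (no moves)
  p2 = (b.0)\{a,b} + a.b.0 :: —a→ p3
  p3 = b.0 :: —b→ p4
  p4 = 0 :: (no moves)
LTS(Q): 5 reachable states
  q0 = rec X. b.(a.b.0 + (b.0)\{a,b}) + (a.c.X\{b,c})\{b,c} :: —a→ q1, —b→ q2
  q1 = (c.(rec X. b.(a.b.0 + (b.0)\{a,b}) + (a.c.X\{b,c})\{b,c})\{b,c})\{b,c} :: (no moves)
  q2 = a.b.0 + (b.0)\{a,b} :: —a→ q3
  q3 = b.0 :: —b→ q4
  q4 = 0 :: (no moves)
Bisimilarity quotient blocks:
  B0 = {p0, q0}
  B1 = {p2, q2}
  B2 = {p3, q3}
  B3 = {p1, p4, q1, q4}
p0 ∈ B0, q0 ∈ B0 → same block

YES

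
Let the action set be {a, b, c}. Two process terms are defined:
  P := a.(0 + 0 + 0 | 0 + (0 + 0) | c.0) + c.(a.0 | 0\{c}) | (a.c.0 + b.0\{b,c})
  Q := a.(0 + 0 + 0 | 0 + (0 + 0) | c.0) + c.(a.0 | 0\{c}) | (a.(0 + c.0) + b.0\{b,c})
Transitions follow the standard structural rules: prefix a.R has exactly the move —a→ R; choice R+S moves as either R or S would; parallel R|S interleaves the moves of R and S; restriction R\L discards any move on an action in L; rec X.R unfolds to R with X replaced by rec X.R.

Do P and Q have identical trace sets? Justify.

P's transition system — 14 states:
  u0 = a.(0 + 0 + 0 | 0 + (0 + 0) | c.0) + c.(a.0 | 0\{c}) | (a.c.0 + b.0\{b,c}) has moves —a→ u1, —a→ u2, —b→ u3, —c→ u4
  u1 = 0 + 0 + 0 | 0 + (0 + 0) | c.0 has moves —c→ u5
  u2 = c.(a.0 | 0\{c}) | c.0 has moves —c→ u6, —c→ u7
  u3 = c.(a.0 | 0\{c}) | 0\{b,c} has moves —c→ u8
  u4 = a.0 | 0\{c} | (a.c.0 + b.0\{b,c}) has moves —a→ u6, —a→ u9, —b→ u8
  u5 = (0 + 0) | 0 has moves (no moves)
  u6 = a.0 | 0\{c} | c.0 has moves —a→ u10, —c→ u11
  u7 = c.(a.0 | 0\{c}) | 0 has moves —c→ u11
  u8 = a.0 | 0\{c} | 0\{b,c} has moves —a→ u12
  u9 = 0 | 0\{c} | (a.c.0 + b.0\{b,c}) has moves —a→ u10, —b→ u12
  u10 = 0 | 0\{c} | c.0 has moves —c→ u13
  u11 = a.0 | 0\{c} | 0 has moves —a→ u13
  u12 = 0 | 0\{c} | 0\{b,c} has moves (no moves)
  u13 = 0 | 0\{c} | 0 has moves (no moves)
Q's transition system — 14 states:
  v0 = a.(0 + 0 + 0 | 0 + (0 + 0) | c.0) + c.(a.0 | 0\{c}) | (a.(0 + c.0) + b.0\{b,c}) has moves —a→ v1, —a→ v2, —b→ v3, —c→ v4
  v1 = 0 + 0 + 0 | 0 + (0 + 0) | c.0 has moves —c→ v5
  v2 = c.(a.0 | 0\{c}) | (0 + c.0) has moves —c→ v6, —c→ v7
  v3 = c.(a.0 | 0\{c}) | 0\{b,c} has moves —c→ v8
  v4 = a.0 | 0\{c} | (a.(0 + c.0) + b.0\{b,c}) has moves —a→ v6, —a→ v9, —b→ v8
  v5 = (0 + 0) | 0 has moves (no moves)
  v6 = a.0 | 0\{c} | (0 + c.0) has moves —a→ v10, —c→ v11
  v7 = c.(a.0 | 0\{c}) | 0 has moves —c→ v11
  v8 = a.0 | 0\{c} | 0\{b,c} has moves —a→ v12
  v9 = 0 | 0\{c} | (a.(0 + c.0) + b.0\{b,c}) has moves —a→ v10, —b→ v12
  v10 = 0 | 0\{c} | (0 + c.0) has moves —c→ v13
  v11 = a.0 | 0\{c} | 0 has moves —a→ v13
  v12 = 0 | 0\{c} | 0\{b,c} has moves (no moves)
  v13 = 0 | 0\{c} | 0 has moves (no moves)
Bisimilarity quotient blocks:
  B0 = {u0, v0}
  B1 = {u3, u7, v3, v7}
  B2 = {u11, u8, v11, v8}
  B3 = {u12, u13, u5, v12, v13, v5}
  B4 = {u4, v4}
  B5 = {u6, v6}
  B6 = {u1, u10, v1, v10}
  B7 = {u9, v9}
  B8 = {u2, v2}
u0 ∈ B0, v0 ∈ B0 → same block
Bisimilar ⇒ trace-equivalent.

traces(P) = traces(Q)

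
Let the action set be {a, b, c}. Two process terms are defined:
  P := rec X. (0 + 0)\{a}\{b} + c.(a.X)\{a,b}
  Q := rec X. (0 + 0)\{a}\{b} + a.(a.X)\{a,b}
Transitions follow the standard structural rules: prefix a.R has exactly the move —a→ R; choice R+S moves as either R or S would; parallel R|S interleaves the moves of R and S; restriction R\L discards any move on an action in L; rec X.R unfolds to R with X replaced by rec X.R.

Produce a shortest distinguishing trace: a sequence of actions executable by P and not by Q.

c

LTS(P): 2 reachable states
  s0 = rec X. (0 + 0)\{a}\{b} + c.(a.X)\{a,b} has moves ··c··> s1
  s1 = (a.(rec X. (0 + 0)\{a}\{b} + c.(a.X)\{a,b}))\{a,b} has moves ·
LTS(Q): 2 reachable states
  t0 = rec X. (0 + 0)\{a}\{b} + a.(a.X)\{a,b} has moves ··a··> t1
  t1 = (a.(rec X. (0 + 0)\{a}\{b} + a.(a.X)\{a,b}))\{a,b} has moves ·
Executing c from P (initial set {s0}):
  after c @ step 1: {s1}
  ✓ P
Executing c from Q (initial set {t0}):
  after c @ step 1: no successor for Q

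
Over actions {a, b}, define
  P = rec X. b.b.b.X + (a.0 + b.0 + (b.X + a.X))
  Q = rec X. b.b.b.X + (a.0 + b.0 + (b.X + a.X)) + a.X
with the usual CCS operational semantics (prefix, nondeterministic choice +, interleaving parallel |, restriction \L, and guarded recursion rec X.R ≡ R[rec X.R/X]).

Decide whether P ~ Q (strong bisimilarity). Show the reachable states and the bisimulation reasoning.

P's transition system — 4 states:
  s0 = rec X. b.b.b.X + (a.0 + b.0 + (b.X + a.X)) :: --a--▸ s0, --a--▸ s1, --b--▸ s0, --b--▸ s1, --b--▸ s2
  s1 = 0 :: ·
  s2 = b.b.(rec X. b.b.b.X + (a.0 + b.0 + (b.X + a.X))) :: --b--▸ s3
  s3 = b.(rec X. b.b.b.X + (a.0 + b.0 + (b.X + a.X))) :: --b--▸ s0
Q's transition system — 4 states:
  t0 = rec X. b.b.b.X + (a.0 + b.0 + (b.X + a.X)) + a.X :: --a--▸ t0, --a--▸ t1, --b--▸ t0, --b--▸ t1, --b--▸ t2
  t1 = 0 :: ·
  t2 = b.b.(rec X. b.b.b.X + (a.0 + b.0 + (b.X + a.X)) + a.X) :: --b--▸ t3
  t3 = b.(rec X. b.b.b.X + (a.0 + b.0 + (b.X + a.X)) + a.X) :: --b--▸ t0
Coarsest stable partition (strong bisimilarity classes):
  B0 = {s0, t0}
  B1 = {s1, t1}
  B2 = {s2, t2}
  B3 = {s3, t3}
s0 ∈ B0, t0 ∈ B0 → same block

YES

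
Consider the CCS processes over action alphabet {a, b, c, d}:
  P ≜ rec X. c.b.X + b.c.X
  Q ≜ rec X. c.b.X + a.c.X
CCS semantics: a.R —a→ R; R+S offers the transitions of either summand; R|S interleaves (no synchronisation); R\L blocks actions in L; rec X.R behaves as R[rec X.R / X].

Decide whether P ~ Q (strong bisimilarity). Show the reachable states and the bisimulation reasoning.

P's transition system — 3 states:
  m0 = rec X. c.b.X + b.c.X :: =b=> m1, =c=> m2
  m1 = c.(rec X. c.b.X + b.c.X) :: =c=> m0
  m2 = b.(rec X. c.b.X + b.c.X) :: =b=> m0
Q's transition system — 3 states:
  n0 = rec X. c.b.X + a.c.X :: =a=> n1, =c=> n2
  n1 = c.(rec X. c.b.X + a.c.X) :: =c=> n0
  n2 = b.(rec X. c.b.X + a.c.X) :: =b=> n0
Bisimilarity quotient blocks:
  B0 = {m0}
  B1 = {m1}
  B2 = {m2}
  B3 = {n0}
  B4 = {n1}
  B5 = {n2}
m0 ∈ B0, n0 ∈ B3 → different blocks

P ≁ Q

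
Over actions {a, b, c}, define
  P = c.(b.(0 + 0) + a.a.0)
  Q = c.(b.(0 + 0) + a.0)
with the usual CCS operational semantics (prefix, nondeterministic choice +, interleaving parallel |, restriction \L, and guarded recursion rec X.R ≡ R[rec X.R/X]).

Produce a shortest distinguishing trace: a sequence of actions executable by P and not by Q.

caa

LTS(P): 5 reachable states
  m0 = c.(b.(0 + 0) + a.a.0) has moves ··c··> m1
  m1 = b.(0 + 0) + a.a.0 has moves ··a··> m2, ··b··> m3
  m2 = a.0 has moves ··a··> m4
  m3 = 0 + 0 has moves ·
  m4 = 0 has moves ·
LTS(Q): 4 reachable states
  n0 = c.(b.(0 + 0) + a.0) has moves ··c··> n1
  n1 = b.(0 + 0) + a.0 has moves ··a··> n2, ··b··> n3
  n2 = 0 has moves ·
  n3 = 0 + 0 has moves ·
Executing caa from P (initial set {m0}):
  step 1 (c): {m1}
  step 2 (a): {m2}
  step 3 (a): {m4}
  — P admits the full trace.
Executing caa from Q (initial set {n0}):
  step 1 (c): {n1}
  step 2 (a): {n2}
  step 3 (a): ∅ (Q stuck)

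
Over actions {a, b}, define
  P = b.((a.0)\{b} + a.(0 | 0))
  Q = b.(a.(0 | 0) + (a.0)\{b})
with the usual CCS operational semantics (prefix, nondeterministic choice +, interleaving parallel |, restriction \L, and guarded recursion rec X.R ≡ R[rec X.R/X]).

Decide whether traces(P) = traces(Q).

trace-equivalent

LTS(P): 4 reachable states
  s0 = b.((a.0)\{b} + a.(0 | 0)) has moves —b→ s1
  s1 = (a.0)\{b} + a.(0 | 0) has moves —a→ s2, —a→ s3
  s2 = 0 | 0 has moves ∅
  s3 = 0\{b} has moves ∅
LTS(Q): 4 reachable states
  t0 = b.(a.(0 | 0) + (a.0)\{b}) has moves —b→ t1
  t1 = a.(0 | 0) + (a.0)\{b} has moves —a→ t2, —a→ t3
  t2 = 0 | 0 has moves ∅
  t3 = 0\{b} has moves ∅
Partition-refinement fixed point:
  B0 = {s0, t0}
  B1 = {s1, t1}
  B2 = {s2, s3, t2, t3}
s0 ∈ B0, t0 ∈ B0 → same block
Bisimilar ⇒ trace-equivalent.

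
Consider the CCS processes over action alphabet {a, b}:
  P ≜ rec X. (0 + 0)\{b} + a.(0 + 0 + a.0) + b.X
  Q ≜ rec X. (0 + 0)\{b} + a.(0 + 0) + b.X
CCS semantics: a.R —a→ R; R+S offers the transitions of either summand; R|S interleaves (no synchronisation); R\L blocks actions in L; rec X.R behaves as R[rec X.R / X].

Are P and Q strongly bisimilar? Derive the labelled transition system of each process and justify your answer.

P ≁ Q

Reachable graph of P (3 states):
  m0 = rec X. (0 + 0)\{b} + a.(0 + 0 + a.0) + b.X has moves -a-> m1, -b-> m0
  m1 = 0 + 0 + a.0 has moves -a-> m2
  m2 = 0 has moves ·
Reachable graph of Q (2 states):
  n0 = rec X. (0 + 0)\{b} + a.(0 + 0) + b.X has moves -a-> n1, -b-> n0
  n1 = 0 + 0 has moves ·
Bisimilarity quotient blocks:
  B0 = {m0}
  B1 = {m1}
  B2 = {m2, n1}
  B3 = {n0}
m0 ∈ B0, n0 ∈ B3 → different blocks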